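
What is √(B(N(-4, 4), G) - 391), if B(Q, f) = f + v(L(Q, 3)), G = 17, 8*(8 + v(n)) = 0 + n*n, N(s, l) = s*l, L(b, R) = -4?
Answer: 2*I*√95 ≈ 19.494*I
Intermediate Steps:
N(s, l) = l*s
v(n) = -8 + n²/8 (v(n) = -8 + (0 + n*n)/8 = -8 + (0 + n²)/8 = -8 + n²/8)
B(Q, f) = -6 + f (B(Q, f) = f + (-8 + (⅛)*(-4)²) = f + (-8 + (⅛)*16) = f + (-8 + 2) = f - 6 = -6 + f)
√(B(N(-4, 4), G) - 391) = √((-6 + 17) - 391) = √(11 - 391) = √(-380) = 2*I*√95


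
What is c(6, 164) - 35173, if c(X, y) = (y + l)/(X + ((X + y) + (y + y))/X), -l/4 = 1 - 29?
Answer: -3130121/89 ≈ -35170.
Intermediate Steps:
l = 112 (l = -4*(1 - 29) = -4*(-28) = 112)
c(X, y) = (112 + y)/(X + (X + 3*y)/X) (c(X, y) = (y + 112)/(X + ((X + y) + (y + y))/X) = (112 + y)/(X + ((X + y) + 2*y)/X) = (112 + y)/(X + (X + 3*y)/X))
c(6, 164) - 35173 = 6*(112 + 164)/(6 + 6² + 3*164) - 35173 = 6*276/(6 + 36 + 492) - 35173 = 6*276/534 - 35173 = 6*(1/534)*276 - 35173 = 276/89 - 35173 = -3130121/89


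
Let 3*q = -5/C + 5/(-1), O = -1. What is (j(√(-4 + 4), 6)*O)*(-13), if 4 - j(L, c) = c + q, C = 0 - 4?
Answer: -39/4 ≈ -9.7500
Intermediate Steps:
C = -4 (C = 0 - 1*4 = 0 - 4 = -4)
q = -5/4 (q = (-5/(-4) + 5/(-1))/3 = (-5*(-¼) + 5*(-1))/3 = (5/4 - 5)/3 = (⅓)*(-15/4) = -5/4 ≈ -1.2500)
j(L, c) = 21/4 - c (j(L, c) = 4 - (c - 5/4) = 4 - (-5/4 + c) = 4 + (5/4 - c) = 21/4 - c)
(j(√(-4 + 4), 6)*O)*(-13) = ((21/4 - 1*6)*(-1))*(-13) = ((21/4 - 6)*(-1))*(-13) = -¾*(-1)*(-13) = (¾)*(-13) = -39/4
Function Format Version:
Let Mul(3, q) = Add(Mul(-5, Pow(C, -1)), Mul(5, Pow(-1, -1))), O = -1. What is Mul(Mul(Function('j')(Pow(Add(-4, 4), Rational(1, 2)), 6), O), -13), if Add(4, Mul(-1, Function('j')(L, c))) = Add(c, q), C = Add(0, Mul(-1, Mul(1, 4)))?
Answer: Rational(-39, 4) ≈ -9.7500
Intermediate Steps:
C = -4 (C = Add(0, Mul(-1, 4)) = Add(0, -4) = -4)
q = Rational(-5, 4) (q = Mul(Rational(1, 3), Add(Mul(-5, Pow(-4, -1)), Mul(5, Pow(-1, -1)))) = Mul(Rational(1, 3), Add(Mul(-5, Rational(-1, 4)), Mul(5, -1))) = Mul(Rational(1, 3), Add(Rational(5, 4), -5)) = Mul(Rational(1, 3), Rational(-15, 4)) = Rational(-5, 4) ≈ -1.2500)
Function('j')(L, c) = Add(Rational(21, 4), Mul(-1, c)) (Function('j')(L, c) = Add(4, Mul(-1, Add(c, Rational(-5, 4)))) = Add(4, Mul(-1, Add(Rational(-5, 4), c))) = Add(4, Add(Rational(5, 4), Mul(-1, c))) = Add(Rational(21, 4), Mul(-1, c)))
Mul(Mul(Function('j')(Pow(Add(-4, 4), Rational(1, 2)), 6), O), -13) = Mul(Mul(Add(Rational(21, 4), Mul(-1, 6)), -1), -13) = Mul(Mul(Add(Rational(21, 4), -6), -1), -13) = Mul(Mul(Rational(-3, 4), -1), -13) = Mul(Rational(3, 4), -13) = Rational(-39, 4)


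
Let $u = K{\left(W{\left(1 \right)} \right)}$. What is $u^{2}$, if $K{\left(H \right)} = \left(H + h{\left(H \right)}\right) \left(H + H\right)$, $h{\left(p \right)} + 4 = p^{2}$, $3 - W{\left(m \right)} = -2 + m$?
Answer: $16384$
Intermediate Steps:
$W{\left(m \right)} = 5 - m$ ($W{\left(m \right)} = 3 - \left(-2 + m\right) = 5 - m$)
$h{\left(p \right)} = -4 + p^{2}$
$K{\left(H \right)} = 2 H \left(-4 + H + H^{2}\right)$ ($K{\left(H \right)} = \left(H + \left(-4 + H^{2}\right)\right) \left(H + H\right) = \left(-4 + H + H^{2}\right) 2 H = 2 H \left(-4 + H + H^{2}\right)$)
$u = 128$ ($u = 2 \left(5 - 1\right) \left(-4 + \left(5 - 1\right) + \left(5 - 1\right)^{2}\right) = 2 \cdot 4 \left(-4 + 4 + 4^{2}\right) = 2 \cdot 4 \left(-4 + 4 + 16\right) = 2 \cdot 4 \cdot 16 = 128$)
$u^{2} = 128^{2} = 16384$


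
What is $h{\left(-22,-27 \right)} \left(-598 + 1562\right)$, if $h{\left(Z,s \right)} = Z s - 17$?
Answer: $556228$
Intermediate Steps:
$h{\left(Z,s \right)} = -17 + Z s$
$h{\left(-22,-27 \right)} \left(-598 + 1562\right) = \left(-17 - -594\right) \left(-598 + 1562\right) = \left(-17 + 594\right) 964 = 577 \cdot 964 = 556228$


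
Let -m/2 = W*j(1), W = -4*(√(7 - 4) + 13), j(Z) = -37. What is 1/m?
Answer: -13/49136 + √3/49136 ≈ -0.00022932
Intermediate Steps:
W = -52 - 4*√3 (W = -4*(√3 + 13) = -4*(13 + √3) = -52 - 4*√3 ≈ -58.928)
m = -3848 - 296*√3 (m = -2*(-52 - 4*√3)*(-37) = -2*(1924 + 148*√3) = -3848 - 296*√3 ≈ -4360.7)
1/m = 1/(-3848 - 296*√3)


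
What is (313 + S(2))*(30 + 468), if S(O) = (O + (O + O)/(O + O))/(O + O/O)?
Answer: 156372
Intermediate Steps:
S(O) = 1 (S(O) = (O + (2*O)/((2*O)))/(O + 1) = (O + (2*O)*(1/(2*O)))/(1 + O) = (O + 1)/(1 + O) = (1 + O)/(1 + O) = 1)
(313 + S(2))*(30 + 468) = (313 + 1)*(30 + 468) = 314*498 = 156372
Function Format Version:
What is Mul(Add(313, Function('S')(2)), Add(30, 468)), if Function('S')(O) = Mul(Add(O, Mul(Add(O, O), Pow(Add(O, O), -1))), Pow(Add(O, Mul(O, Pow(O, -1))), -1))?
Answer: 156372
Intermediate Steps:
Function('S')(O) = 1 (Function('S')(O) = Mul(Add(O, Mul(Mul(2, O), Pow(Mul(2, O), -1))), Pow(Add(O, 1), -1)) = Mul(Add(O, Mul(Mul(2, O), Mul(Rational(1, 2), Pow(O, -1)))), Pow(Add(1, O), -1)) = Mul(Add(O, 1), Pow(Add(1, O), -1)) = Mul(Add(1, O), Pow(Add(1, O), -1)) = 1)
Mul(Add(313, Function('S')(2)), Add(30, 468)) = Mul(Add(313, 1), Add(30, 468)) = Mul(314, 498) = 156372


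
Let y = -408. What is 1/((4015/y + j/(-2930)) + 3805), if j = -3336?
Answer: 597720/2269123169 ≈ 0.00026341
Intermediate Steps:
1/((4015/y + j/(-2930)) + 3805) = 1/((4015/(-408) - 3336/(-2930)) + 3805) = 1/((4015*(-1/408) - 3336*(-1/2930)) + 3805) = 1/((-4015/408 + 1668/1465) + 3805) = 1/(-5201431/597720 + 3805) = 1/(2269123169/597720) = 597720/2269123169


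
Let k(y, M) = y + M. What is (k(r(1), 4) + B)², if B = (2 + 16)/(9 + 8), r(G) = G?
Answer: 10609/289 ≈ 36.709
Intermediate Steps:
k(y, M) = M + y
B = 18/17 ≈ 1.0588
(k(r(1), 4) + B)² = ((4 + 1) + 18/17)² = (5 + 18/17)² = (103/17)² = 10609/289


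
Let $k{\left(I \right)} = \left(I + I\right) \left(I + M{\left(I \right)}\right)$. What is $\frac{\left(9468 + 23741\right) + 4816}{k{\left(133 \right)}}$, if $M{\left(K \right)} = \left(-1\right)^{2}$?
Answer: $\frac{38025}{35644} \approx 1.0668$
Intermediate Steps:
$M{\left(K \right)} = 1$
$k{\left(I \right)} = 2 I \left(1 + I\right)$ ($k{\left(I \right)} = \left(I + I\right) \left(I + 1\right) = 2 I \left(1 + I\right)$)
$\frac{\left(9468 + 23741\right) + 4816}{k{\left(133 \right)}} = \frac{\left(9468 + 23741\right) + 4816}{2 \cdot 133 \left(1 + 133\right)} = \frac{33209 + 4816}{2 \cdot 133 \cdot 134} = \frac{38025}{35644}$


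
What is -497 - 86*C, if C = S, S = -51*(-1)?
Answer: -4883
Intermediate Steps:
S = 51
C = 51
-497 - 86*C = -497 - 86*51 = -497 - 4386 = -4883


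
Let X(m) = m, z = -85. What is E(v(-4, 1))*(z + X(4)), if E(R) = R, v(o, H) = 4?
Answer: -324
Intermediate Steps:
E(v(-4, 1))*(z + X(4)) = 4*(-85 + 4) = 4*(-81) = -324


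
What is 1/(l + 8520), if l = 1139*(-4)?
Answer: 1/3964 ≈ 0.00025227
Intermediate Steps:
l = -4556
1/(l + 8520) = 1/(-4556 + 8520) = 1/3964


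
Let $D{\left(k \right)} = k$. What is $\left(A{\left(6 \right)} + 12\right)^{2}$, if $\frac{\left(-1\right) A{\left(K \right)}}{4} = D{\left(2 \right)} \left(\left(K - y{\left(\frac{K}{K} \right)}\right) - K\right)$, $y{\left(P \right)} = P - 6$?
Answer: $784$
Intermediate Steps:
$y{\left(P \right)} = -6 + P$ ($y{\left(P \right)} = P - 6 = -6 + P$)
$A{\left(K \right)} = -40$ ($A{\left(K \right)} = - 4 \cdot 2 \left(\left(K - \left(-6 + \frac{K}{K}\right)\right) - K\right) = - 4 \cdot 2 \left(\left(K - \left(-6 + 1\right)\right) - K\right) = - 4 \cdot 2 \left(\left(K - -5\right) - K\right) = - 4 \cdot 2 \left(\left(K + 5\right) - K\right) = - 4 \cdot 2 \left(\left(5 + K\right) - K\right) = - 4 \cdot 2 \cdot 5 = \left(-4\right) 10 = -40$)
$\left(A{\left(6 \right)} + 12\right)^{2} = \left(-40 + 12\right)^{2} = \left(-28\right)^{2} = 784$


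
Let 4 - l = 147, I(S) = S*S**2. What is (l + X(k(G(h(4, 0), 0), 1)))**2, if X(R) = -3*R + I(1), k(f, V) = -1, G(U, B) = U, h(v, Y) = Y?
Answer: 19321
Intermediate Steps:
I(S) = S**3
l = -143 (l = 4 - 1*147 = 4 - 147 = -143)
X(R) = 1 - 3*R (X(R) = -3*R + 1**3 = -3*R + 1 = 1 - 3*R)
(l + X(k(G(h(4, 0), 0), 1)))**2 = (-143 + (1 - 3*(-1)))**2 = (-143 + (1 + 3))**2 = (-143 + 4)**2 = (-139)**2 = 19321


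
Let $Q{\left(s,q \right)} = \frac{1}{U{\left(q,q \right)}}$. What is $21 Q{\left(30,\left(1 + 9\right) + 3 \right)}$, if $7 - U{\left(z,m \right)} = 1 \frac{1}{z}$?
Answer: $\frac{91}{30} \approx 3.0333$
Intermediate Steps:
$U{\left(z,m \right)} = 7 - \frac{1}{z}$ ($U{\left(z,m \right)} = 7 - 1 \frac{1}{z} = 7 - \frac{1}{z}$)
$Q{\left(s,q \right)} = \frac{1}{7 - \frac{1}{q}}$
$21 Q{\left(30,\left(1 + 9\right) + 3 \right)} = 21 \frac{\left(1 + 9\right) + 3}{-1 + 7 \left(\left(1 + 9\right) + 3\right)} = 21 \frac{10 + 3}{-1 + 7 \left(10 + 3\right)} = 21 \frac{13}{-1 + 7 \cdot 13} = 21 \frac{13}{-1 + 91} = 21 \cdot \frac{13}{90} = \frac{91}{30}$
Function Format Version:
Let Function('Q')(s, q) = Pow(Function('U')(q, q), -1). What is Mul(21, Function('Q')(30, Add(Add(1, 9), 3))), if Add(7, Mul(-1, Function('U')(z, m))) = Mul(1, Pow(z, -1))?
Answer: Rational(91, 30) ≈ 3.0333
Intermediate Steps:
Function('U')(z, m) = Add(7, Mul(-1, Pow(z, -1))) (Function('U')(z, m) = Add(7, Mul(-1, Mul(1, Pow(z, -1)))) = Add(7, Mul(-1, Pow(z, -1))))
Function('Q')(s, q) = Pow(Add(7, Mul(-1, Pow(q, -1))), -1)
Mul(21, Function('Q')(30, Add(Add(1, 9), 3))) = Mul(21, Mul(Add(Add(1, 9), 3), Pow(Add(-1, Mul(7, Add(Add(1, 9), 3))), -1))) = Mul(21, Mul(Add(10, 3), Pow(Add(-1, Mul(7, Add(10, 3))), -1))) = Mul(21, Mul(13, Pow(Add(-1, Mul(7, 13)), -1))) = Mul(21, Mul(13, Pow(Add(-1, 91), -1))) = Mul(21, Mul(13, Pow(90, -1))) = Mul(21, Mul(13, Rational(1, 90))) = Mul(21, Rational(13, 90)) = Rational(91, 30)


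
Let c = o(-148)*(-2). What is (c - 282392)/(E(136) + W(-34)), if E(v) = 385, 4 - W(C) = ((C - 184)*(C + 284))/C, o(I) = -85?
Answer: 533086/2293 ≈ 232.48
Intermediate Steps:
c = 170 (c = -85*(-2) = 170)
W(C) = 4 - (-184 + C)*(284 + C)/C (W(C) = 4 - (C - 184)*(C + 284)/C = 4 - (-184 + C)*(284 + C)/C)
(c - 282392)/(E(136) + W(-34)) = (170 - 282392)/(385 + (-96 - 1*(-34) + 52256/(-34))) = -282222/(385 + (-96 + 34 + 52256*(-1/34))) = -282222/(385 + (-96 + 34 - 26128/17)) = -282222/(385 - 27182/17) = -282222/(-20637/17) = -282222*(-17/20637) = 533086/2293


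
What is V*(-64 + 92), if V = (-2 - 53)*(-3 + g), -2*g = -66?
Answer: -46200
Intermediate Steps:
g = 33 (g = -½*(-66) = 33)
V = -1650 (V = (-2 - 53)*(-3 + 33) = -55*30 = -1650)
V*(-64 + 92) = -1650*(-64 + 92) = -1650*28 = -46200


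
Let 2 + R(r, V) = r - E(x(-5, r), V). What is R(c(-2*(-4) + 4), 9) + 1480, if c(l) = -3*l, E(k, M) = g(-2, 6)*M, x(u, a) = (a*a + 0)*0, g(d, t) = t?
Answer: 1388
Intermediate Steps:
x(u, a) = 0 (x(u, a) = (a² + 0)*0 = a²*0 = 0)
E(k, M) = 6*M
R(r, V) = -2 + r - 6*V (R(r, V) = -2 + (r - 6*V) = -2 + r - 6*V)
R(c(-2*(-4) + 4), 9) + 1480 = (-2 - 3*(-2*(-4) + 4) - 6*9) + 1480 = (-2 - 3*(8 + 4) - 54) + 1480 = (-2 - 3*12 - 54) + 1480 = (-2 - 36 - 54) + 1480 = -92 + 1480 = 1388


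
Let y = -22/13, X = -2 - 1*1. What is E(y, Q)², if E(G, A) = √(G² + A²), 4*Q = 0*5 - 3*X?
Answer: 21433/2704 ≈ 7.9264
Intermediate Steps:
X = -3 (X = -2 - 1 = -3)
Q = 9/4 (Q = (0*5 - 3*(-3))/4 = (0 + 9)/4 = (¼)*9 = 9/4 ≈ 2.2500)
y = -22/13 (y = -22*1/13 = -22/13 ≈ -1.6923)
E(G, A) = √(A² + G²)
E(y, Q)² = (√((9/4)² + (-22/13)²))² = (√(81/16 + 484/169))² = (√(21433/2704))² = (√21433/52)² = 21433/2704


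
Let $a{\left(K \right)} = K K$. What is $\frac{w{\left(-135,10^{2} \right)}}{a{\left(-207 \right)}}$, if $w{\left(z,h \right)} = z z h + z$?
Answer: $\frac{67495}{1587} \approx 42.53$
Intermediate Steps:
$w{\left(z,h \right)} = z + h z^{2}$ ($w{\left(z,h \right)} = z^{2} h + z = h z^{2} + z = z + h z^{2}$)
$a{\left(K \right)} = K^{2}$
$\frac{w{\left(-135,10^{2} \right)}}{a{\left(-207 \right)}} = \frac{\left(-135\right) \left(1 + 10^{2} \left(-135\right)\right)}{\left(-207\right)^{2}} = \frac{\left(-135\right) \left(1 + 100 \left(-135\right)\right)}{42849} = - 135 \left(1 - 13500\right) \frac{1}{42849} = \left(-135\right) \left(-13499\right) \frac{1}{42849} = 1822365 \cdot \frac{1}{42849} = \frac{67495}{1587}$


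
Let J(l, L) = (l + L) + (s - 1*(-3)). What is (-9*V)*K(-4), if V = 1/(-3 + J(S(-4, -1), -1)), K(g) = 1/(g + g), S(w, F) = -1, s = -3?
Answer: -9/40 ≈ -0.22500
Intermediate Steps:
K(g) = 1/(2*g)
J(l, L) = L + l (J(l, L) = (l + L) + (-3 - 1*(-3)) = (L + l) + (-3 + 3) = (L + l) + 0 = L + l)
V = -⅕ (V = 1/(-3 + (-1 - 1)) = 1/(-3 - 2) = 1/(-5) = -⅕ ≈ -0.20000)
(-9*V)*K(-4) = (-9*(-⅕))*((½)/(-4)) = 9*((½)*(-¼))/5 = (9/5)*(-⅛) = -9/40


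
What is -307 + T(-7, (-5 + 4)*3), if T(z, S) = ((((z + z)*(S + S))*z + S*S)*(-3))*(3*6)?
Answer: 30959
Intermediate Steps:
T(z, S) = -54*S² - 216*S*z² (T(z, S) = ((((2*z)*(2*S))*z + S²)*(-3))*18 = (((4*S*z)*z + S²)*(-3))*18 = ((4*S*z² + S²)*(-3))*18 = ((S² + 4*S*z²)*(-3))*18 = (-3*S² - 12*S*z²)*18 = -54*S² - 216*S*z²)
-307 + T(-7, (-5 + 4)*3) = -307 - 54*(-5 + 4)*3*((-5 + 4)*3 + 4*(-7)²) = -307 - 54*(-1*3)*(-1*3 + 4*49) = -307 - 54*(-3)*(-3 + 196) = -307 - 54*(-3)*193 = -307 + 31266 = 30959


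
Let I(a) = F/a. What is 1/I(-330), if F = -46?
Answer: 165/23 ≈ 7.1739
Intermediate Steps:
I(a) = -46/a
1/I(-330) = 1/(-46/(-330)) = 1/(-46*(-1/330)) = 1/(23/165) = 165/23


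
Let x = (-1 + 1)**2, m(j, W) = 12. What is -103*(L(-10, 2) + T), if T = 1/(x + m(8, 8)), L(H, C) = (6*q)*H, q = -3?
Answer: -222583/12 ≈ -18549.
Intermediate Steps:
x = 0 (x = 0**2 = 0)
L(H, C) = -18*H (L(H, C) = (6*(-3))*H = -18*H)
T = 1/12 (T = 1/(0 + 12) = 1/12 ≈ 0.083333)
-103*(L(-10, 2) + T) = -103*(-18*(-10) + 1/12) = -103*(180 + 1/12) = -103*2161/12 = -222583/12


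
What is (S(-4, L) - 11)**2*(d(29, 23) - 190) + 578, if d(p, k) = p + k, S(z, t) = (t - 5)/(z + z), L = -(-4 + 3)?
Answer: -29273/2 ≈ -14637.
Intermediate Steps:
L = 1 (L = -1*(-1) = 1)
S(z, t) = (-5 + t)/(2*z) (S(z, t) = (-5 + t)/((2*z)) = (-5 + t)*(1/(2*z)) = (-5 + t)/(2*z))
d(p, k) = k + p
(S(-4, L) - 11)**2*(d(29, 23) - 190) + 578 = ((1/2)*(-5 + 1)/(-4) - 11)**2*((23 + 29) - 190) + 578 = ((1/2)*(-1/4)*(-4) - 11)**2*(52 - 190) + 578 = (1/2 - 11)**2*(-138) + 578 = (-21/2)**2*(-138) + 578 = (441/4)*(-138) + 578 = -30429/2 + 578 = -29273/2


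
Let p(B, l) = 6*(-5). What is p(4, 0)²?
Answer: 900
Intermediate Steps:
p(B, l) = -30
p(4, 0)² = (-30)² = 900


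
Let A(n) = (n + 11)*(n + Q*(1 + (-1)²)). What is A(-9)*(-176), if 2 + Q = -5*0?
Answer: 4576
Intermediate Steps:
Q = -2 (Q = -2 - 5*0 = -2 + 0 = -2)
A(n) = (-4 + n)*(11 + n) (A(n) = (n + 11)*(n - 2*(1 + (-1)²)) = (11 + n)*(n - 2*(1 + 1)) = (11 + n)*(n - 2*2) = (11 + n)*(n - 4) = (11 + n)*(-4 + n) = (-4 + n)*(11 + n))
A(-9)*(-176) = (-44 + (-9)² + 7*(-9))*(-176) = (-44 + 81 - 63)*(-176) = -26*(-176) = 4576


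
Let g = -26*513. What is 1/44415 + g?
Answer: -592407269/44415 ≈ -13338.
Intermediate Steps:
g = -13338
1/44415 + g = 1/44415 - 13338 = -592407269/44415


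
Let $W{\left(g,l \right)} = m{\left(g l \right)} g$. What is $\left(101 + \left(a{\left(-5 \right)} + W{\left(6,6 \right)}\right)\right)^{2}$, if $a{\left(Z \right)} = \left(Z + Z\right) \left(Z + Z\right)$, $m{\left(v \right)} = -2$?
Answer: $35721$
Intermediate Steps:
$a{\left(Z \right)} = 4 Z^{2}$ ($a{\left(Z \right)} = 2 Z 2 Z = 4 Z^{2}$)
$W{\left(g,l \right)} = - 2 g$
$\left(101 + \left(a{\left(-5 \right)} + W{\left(6,6 \right)}\right)\right)^{2} = \left(101 + \left(4 \left(-5\right)^{2} - 12\right)\right)^{2} = \left(101 + \left(4 \cdot 25 - 12\right)\right)^{2} = \left(101 + \left(100 - 12\right)\right)^{2} = \left(101 + 88\right)^{2} = 189^{2} = 35721$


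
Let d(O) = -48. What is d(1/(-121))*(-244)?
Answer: 11712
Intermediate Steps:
d(1/(-121))*(-244) = -48*(-244) = 11712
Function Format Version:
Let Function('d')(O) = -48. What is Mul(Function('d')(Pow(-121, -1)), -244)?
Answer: 11712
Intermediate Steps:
Mul(Function('d')(Pow(-121, -1)), -244) = Mul(-48, -244) = 11712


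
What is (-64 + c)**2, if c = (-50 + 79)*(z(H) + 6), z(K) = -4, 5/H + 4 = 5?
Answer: 36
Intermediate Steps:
H = 5 (H = 5/(-4 + 5) = 5/1 = 5*1 = 5)
c = 58 (c = (-50 + 79)*(-4 + 6) = 29*2 = 58)
(-64 + c)**2 = (-64 + 58)**2 = (-6)**2 = 36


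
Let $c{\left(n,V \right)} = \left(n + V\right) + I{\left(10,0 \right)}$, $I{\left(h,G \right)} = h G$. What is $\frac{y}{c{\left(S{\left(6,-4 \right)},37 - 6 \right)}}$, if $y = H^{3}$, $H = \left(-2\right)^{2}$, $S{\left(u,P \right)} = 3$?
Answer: $\frac{32}{17} \approx 1.8824$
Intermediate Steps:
$I{\left(h,G \right)} = G h$
$H = 4$
$c{\left(n,V \right)} = V + n$ ($c{\left(n,V \right)} = \left(n + V\right) + 0 \cdot 10 = \left(V + n\right) + 0 = V + n$)
$y = 64$ ($y = 4^{3} = 64$)
$\frac{y}{c{\left(S{\left(6,-4 \right)},37 - 6 \right)}} = \frac{64}{\left(37 - 6\right) + 3} = \frac{64}{31 + 3} = \frac{64}{34} = 64 \cdot \frac{1}{34} = \frac{32}{17}$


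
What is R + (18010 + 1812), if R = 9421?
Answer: 29243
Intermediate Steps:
R + (18010 + 1812) = 9421 + (18010 + 1812) = 9421 + 19822 = 29243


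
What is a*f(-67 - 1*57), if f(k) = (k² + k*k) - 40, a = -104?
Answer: -3194048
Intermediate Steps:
f(k) = -40 + 2*k² (f(k) = (k² + k²) - 40 = 2*k² - 40 = -40 + 2*k²)
a*f(-67 - 1*57) = -104*(-40 + 2*(-67 - 1*57)²) = -104*(-40 + 2*(-67 - 57)²) = -104*(-40 + 2*(-124)²) = -104*(-40 + 2*15376) = -104*(-40 + 30752) = -104*30712 = -3194048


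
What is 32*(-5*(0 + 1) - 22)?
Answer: -864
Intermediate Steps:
32*(-5*(0 + 1) - 22) = 32*(-5*1 - 22) = 32*(-5 - 22) = 32*(-27) = -864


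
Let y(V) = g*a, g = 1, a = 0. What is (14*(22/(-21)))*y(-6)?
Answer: 0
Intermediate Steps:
y(V) = 0 (y(V) = 1*0 = 0)
(14*(22/(-21)))*y(-6) = (14*(22/(-21)))*0 = (14*(22*(-1/21)))*0 = (14*(-22/21))*0 = -44/3*0 = 0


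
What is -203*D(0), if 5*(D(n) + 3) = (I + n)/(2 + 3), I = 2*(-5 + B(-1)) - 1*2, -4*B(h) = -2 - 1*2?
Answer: 3451/5 ≈ 690.20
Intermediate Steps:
B(h) = 1 (B(h) = -(-2 - 1*2)/4 = -(-2 - 2)/4 = -¼*(-4) = 1)
I = -10 (I = 2*(-5 + 1) - 1*2 = 2*(-4) - 2 = -8 - 2 = -10)
D(n) = -17/5 + n/25 (D(n) = -3 + ((-10 + n)/(2 + 3))/5 = -3 + ((-10 + n)/5)/5 = -3 + ((-10 + n)*(⅕))/5 = -3 + (-2 + n/5)/5 = -3 + (-⅖ + n/25) = -17/5 + n/25)
-203*D(0) = -203*(-17/5 + (1/25)*0) = -203*(-17/5 + 0) = -203*(-17/5) = 3451/5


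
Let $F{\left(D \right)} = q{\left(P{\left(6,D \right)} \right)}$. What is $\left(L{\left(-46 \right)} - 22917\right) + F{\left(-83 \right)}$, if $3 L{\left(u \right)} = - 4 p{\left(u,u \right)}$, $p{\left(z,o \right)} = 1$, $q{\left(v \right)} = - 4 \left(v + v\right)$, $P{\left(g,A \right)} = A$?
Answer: $- \frac{66763}{3} \approx -22254.0$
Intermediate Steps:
$q{\left(v \right)} = - 8 v$ ($q{\left(v \right)} = - 4 \cdot 2 v = - 8 v$)
$L{\left(u \right)} = - \frac{4}{3}$ ($L{\left(u \right)} = \frac{\left(-4\right) 1}{3} = \frac{1}{3} \left(-4\right) = - \frac{4}{3}$)
$F{\left(D \right)} = - 8 D$
$\left(L{\left(-46 \right)} - 22917\right) + F{\left(-83 \right)} = \left(- \frac{4}{3} - 22917\right) - -664 = - \frac{68755}{3} + 664 = - \frac{66763}{3}$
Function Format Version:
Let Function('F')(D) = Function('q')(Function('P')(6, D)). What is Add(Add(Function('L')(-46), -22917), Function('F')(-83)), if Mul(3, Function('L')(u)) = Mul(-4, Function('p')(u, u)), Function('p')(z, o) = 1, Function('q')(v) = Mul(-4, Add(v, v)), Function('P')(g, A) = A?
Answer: Rational(-66763, 3) ≈ -22254.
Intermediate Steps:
Function('q')(v) = Mul(-8, v) (Function('q')(v) = Mul(-4, Mul(2, v)) = Mul(-8, v))
Function('L')(u) = Rational(-4, 3) (Function('L')(u) = Mul(Rational(1, 3), Mul(-4, 1)) = Mul(Rational(1, 3), -4) = Rational(-4, 3))
Function('F')(D) = Mul(-8, D)
Add(Add(Function('L')(-46), -22917), Function('F')(-83)) = Add(Add(Rational(-4, 3), -22917), Mul(-8, -83)) = Add(Rational(-68755, 3), 664) = Rational(-66763, 3)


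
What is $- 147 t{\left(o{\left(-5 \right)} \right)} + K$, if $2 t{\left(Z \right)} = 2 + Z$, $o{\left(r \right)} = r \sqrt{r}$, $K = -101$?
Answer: $-248 + \frac{735 i \sqrt{5}}{2} \approx -248.0 + 821.75 i$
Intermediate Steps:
$o{\left(r \right)} = r^{\frac{3}{2}}$
$t{\left(Z \right)} = 1 + \frac{Z}{2}$ ($t{\left(Z \right)} = \frac{2 + Z}{2} = 1 + \frac{Z}{2}$)
$- 147 t{\left(o{\left(-5 \right)} \right)} + K = - 147 \left(1 + \frac{\left(-5\right)^{\frac{3}{2}}}{2}\right) - 101 = - 147 \left(1 + \frac{\left(-5\right) i \sqrt{5}}{2}\right) - 101 = - 147 \left(1 - \frac{5 i \sqrt{5}}{2}\right) - 101 = \left(-147 + \frac{735 i \sqrt{5}}{2}\right) - 101 = -248 + \frac{735 i \sqrt{5}}{2}$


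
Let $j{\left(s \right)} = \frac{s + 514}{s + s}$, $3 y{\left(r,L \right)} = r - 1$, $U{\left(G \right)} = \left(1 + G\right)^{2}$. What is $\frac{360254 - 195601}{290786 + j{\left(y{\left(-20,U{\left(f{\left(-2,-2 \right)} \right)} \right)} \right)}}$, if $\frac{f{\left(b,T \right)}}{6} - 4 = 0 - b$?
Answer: $\frac{2305142}{4070497} \approx 0.56631$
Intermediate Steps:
$f{\left(b,T \right)} = 24 - 6 b$ ($f{\left(b,T \right)} = 24 + 6 \left(0 - b\right) = 24 + 6 \left(- b\right) = 24 - 6 b$)
$y{\left(r,L \right)} = - \frac{1}{3} + \frac{r}{3}$ ($y{\left(r,L \right)} = \frac{r - 1}{3} = \frac{-1 + r}{3} = - \frac{1}{3} + \frac{r}{3}$)
$j{\left(s \right)} = \frac{514 + s}{2 s}$
$\frac{360254 - 195601}{290786 + j{\left(y{\left(-20,U{\left(f{\left(-2,-2 \right)} \right)} \right)} \right)}} = \frac{360254 - 195601}{290786 + \frac{514 + \left(- \frac{1}{3} + \frac{1}{3} \left(-20\right)\right)}{2 \left(- \frac{1}{3} + \frac{1}{3} \left(-20\right)\right)}} = \frac{164653}{290786 + \frac{514 - 7}{2 \left(- \frac{1}{3} - \frac{20}{3}\right)}} = \frac{164653}{290786 + \frac{514 - 7}{2 \left(-7\right)}} = \frac{164653}{290786 + \frac{1}{2} \left(- \frac{1}{7}\right) 507} = \frac{164653}{290786 - \frac{507}{14}} = \frac{164653}{\frac{4070497}{14}} = 164653 \cdot \frac{14}{4070497} = \frac{2305142}{4070497}$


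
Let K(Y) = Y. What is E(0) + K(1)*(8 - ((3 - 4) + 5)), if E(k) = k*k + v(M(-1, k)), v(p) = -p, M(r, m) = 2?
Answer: 2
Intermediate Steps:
E(k) = -2 + k² (E(k) = k*k - 1*2 = k² - 2 = -2 + k²)
E(0) + K(1)*(8 - ((3 - 4) + 5)) = (-2 + 0²) + 1*(8 - ((3 - 4) + 5)) = (-2 + 0) + 1*(8 - (-1 + 5)) = -2 + 1*(8 - 1*4) = -2 + 1*(8 - 4) = -2 + 1*4 = -2 + 4 = 2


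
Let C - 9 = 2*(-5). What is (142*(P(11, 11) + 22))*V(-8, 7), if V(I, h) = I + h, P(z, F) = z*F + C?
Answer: -20164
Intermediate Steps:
C = -1 (C = 9 + 2*(-5) = 9 - 10 = -1)
P(z, F) = -1 + F*z (P(z, F) = z*F - 1 = F*z - 1 = -1 + F*z)
(142*(P(11, 11) + 22))*V(-8, 7) = (142*((-1 + 11*11) + 22))*(-8 + 7) = (142*((-1 + 121) + 22))*(-1) = (142*(120 + 22))*(-1) = (142*142)*(-1) = 20164*(-1) = -20164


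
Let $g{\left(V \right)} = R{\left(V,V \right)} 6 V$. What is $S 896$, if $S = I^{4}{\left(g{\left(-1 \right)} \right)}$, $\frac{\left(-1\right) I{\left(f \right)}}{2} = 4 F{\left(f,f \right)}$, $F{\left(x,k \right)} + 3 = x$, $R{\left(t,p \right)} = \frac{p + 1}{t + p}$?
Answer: $297271296$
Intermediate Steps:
$R{\left(t,p \right)} = \frac{1 + p}{p + t}$
$F{\left(x,k \right)} = -3 + x$
$g{\left(V \right)} = 3 + 3 V$ ($g{\left(V \right)} = \frac{1 + V}{V + V} 6 V = \frac{1 + V}{2 V} 6 V = \frac{3 \left(1 + V\right)}{V} V = 3 + 3 V$)
$I{\left(f \right)} = 24 - 8 f$ ($I{\left(f \right)} = - 2 \cdot 4 \left(-3 + f\right) = - 2 \left(-12 + 4 f\right) = 24 - 8 f$)
$S = 331776$ ($S = \left(24 - 8 \left(3 + 3 \left(-1\right)\right)\right)^{4} = \left(24 - 8 \left(3 - 3\right)\right)^{4} = \left(24 - 0\right)^{4} = \left(24 + 0\right)^{4} = 24^{4} = 331776$)
$S 896 = 331776 \cdot 896 = 297271296$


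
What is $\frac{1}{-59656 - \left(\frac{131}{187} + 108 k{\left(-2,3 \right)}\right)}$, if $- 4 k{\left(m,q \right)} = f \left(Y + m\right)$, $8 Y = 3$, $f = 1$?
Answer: $- \frac{1496}{89312061} \approx -1.675 \cdot 10^{-5}$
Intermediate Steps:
$Y = \frac{3}{8}$ ($Y = \frac{1}{8} \cdot 3 = \frac{3}{8} \approx 0.375$)
$k{\left(m,q \right)} = - \frac{3}{32} - \frac{m}{4}$ ($k{\left(m,q \right)} = - \frac{1 \left(\frac{3}{8} + m\right)}{4} = - \frac{\frac{3}{8} + m}{4} = - \frac{3}{32} - \frac{m}{4}$)
$\frac{1}{-59656 - \left(\frac{131}{187} + 108 k{\left(-2,3 \right)}\right)} = \frac{1}{-59656 + \left(- 108 \left(- \frac{3}{32} - - \frac{1}{2}\right) + \left(- \frac{27}{33} + \frac{4}{34}\right)\right)} = \frac{1}{-59656 + \left(- 108 \left(- \frac{3}{32} + \frac{1}{2}\right) + \left(\left(-27\right) \frac{1}{33} + 4 \cdot \frac{1}{34}\right)\right)} = \frac{1}{-59656 + \left(\left(-108\right) \frac{13}{32} + \left(- \frac{9}{11} + \frac{2}{17}\right)\right)} = \frac{1}{-59656 - \frac{66685}{1496}} = \frac{1}{- \frac{89312061}{1496}} = - \frac{1496}{89312061}$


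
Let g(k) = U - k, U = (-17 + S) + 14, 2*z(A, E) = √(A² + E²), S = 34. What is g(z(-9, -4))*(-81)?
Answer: -2511 + 81*√97/2 ≈ -2112.1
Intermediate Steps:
z(A, E) = √(A² + E²)/2
U = 31 (U = (-17 + 34) + 14 = 17 + 14 = 31)
g(k) = 31 - k
g(z(-9, -4))*(-81) = (31 - √((-9)² + (-4)²)/2)*(-81) = (31 - √(81 + 16)/2)*(-81) = (31 - √97/2)*(-81) = -2511 + 81*√97/2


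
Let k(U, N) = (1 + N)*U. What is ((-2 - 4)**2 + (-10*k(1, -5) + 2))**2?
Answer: 6084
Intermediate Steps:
k(U, N) = U*(1 + N)
((-2 - 4)**2 + (-10*k(1, -5) + 2))**2 = ((-2 - 4)**2 + (-10*(1 - 5) + 2))**2 = ((-6)**2 + (-10*(-4) + 2))**2 = (36 + (-10*(-4) + 2))**2 = (36 + (40 + 2))**2 = (36 + 42)**2 = 78**2 = 6084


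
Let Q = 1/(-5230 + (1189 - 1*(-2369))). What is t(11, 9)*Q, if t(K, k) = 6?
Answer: -3/836 ≈ -0.0035885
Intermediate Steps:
Q = -1/1672 (Q = 1/(-5230 + (1189 + 2369)) = 1/(-5230 + 3558) = 1/(-1672) = -1/1672 ≈ -0.00059809)
t(11, 9)*Q = 6*(-1/1672) = -3/836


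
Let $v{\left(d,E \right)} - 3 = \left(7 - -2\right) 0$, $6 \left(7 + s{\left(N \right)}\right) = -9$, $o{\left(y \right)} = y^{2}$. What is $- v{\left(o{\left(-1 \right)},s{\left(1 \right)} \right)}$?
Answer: $-3$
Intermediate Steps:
$s{\left(N \right)} = - \frac{17}{2}$ ($s{\left(N \right)} = -7 + \frac{1}{6} \left(-9\right) = -7 - \frac{3}{2} = - \frac{17}{2}$)
$v{\left(d,E \right)} = 3$ ($v{\left(d,E \right)} = 3 + \left(7 - -2\right) 0 = 3 + \left(7 + 2\right) 0 = 3 + 9 \cdot 0 = 3 + 0 = 3$)
$- v{\left(o{\left(-1 \right)},s{\left(1 \right)} \right)} = \left(-1\right) 3 = -3$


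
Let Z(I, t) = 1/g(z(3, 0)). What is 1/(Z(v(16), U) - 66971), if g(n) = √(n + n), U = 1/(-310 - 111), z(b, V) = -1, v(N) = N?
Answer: -133942/8970229683 + I*√2/8970229683 ≈ -1.4932e-5 + 1.5766e-10*I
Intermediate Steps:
U = -1/421 (U = 1/(-421) = -1/421 ≈ -0.0023753)
g(n) = √2*√n (g(n) = √(2*n) = √2*√n)
Z(I, t) = -I*√2/2 (Z(I, t) = 1/(√2*√(-1)) = 1/(√2*I) = 1/(I*√2) = -I*√2/2)
1/(Z(v(16), U) - 66971) = 1/(-I*√2/2 - 66971) = 1/(-66971 - I*√2/2)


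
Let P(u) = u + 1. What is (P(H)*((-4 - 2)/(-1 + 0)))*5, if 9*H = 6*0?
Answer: 30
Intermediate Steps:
H = 0 (H = (6*0)/9 = (⅑)*0 = 0)
P(u) = 1 + u
(P(H)*((-4 - 2)/(-1 + 0)))*5 = ((1 + 0)*((-4 - 2)/(-1 + 0)))*5 = (1*(-6/(-1)))*5 = (1*(-6*(-1)))*5 = (1*6)*5 = 6*5 = 30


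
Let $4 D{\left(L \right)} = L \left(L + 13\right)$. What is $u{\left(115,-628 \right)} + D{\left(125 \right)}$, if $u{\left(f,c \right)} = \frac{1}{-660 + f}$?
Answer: $\frac{4700623}{1090} \approx 4312.5$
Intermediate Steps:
$D{\left(L \right)} = \frac{L \left(13 + L\right)}{4}$ ($D{\left(L \right)} = \frac{L \left(L + 13\right)}{4} = \frac{L \left(13 + L\right)}{4}$)
$u{\left(115,-628 \right)} + D{\left(125 \right)} = \frac{1}{-660 + 115} + \frac{1}{4} \cdot 125 \left(13 + 125\right) = \frac{1}{-545} + \frac{1}{4} \cdot 125 \cdot 138 = - \frac{1}{545} + \frac{8625}{2} = \frac{4700623}{1090}$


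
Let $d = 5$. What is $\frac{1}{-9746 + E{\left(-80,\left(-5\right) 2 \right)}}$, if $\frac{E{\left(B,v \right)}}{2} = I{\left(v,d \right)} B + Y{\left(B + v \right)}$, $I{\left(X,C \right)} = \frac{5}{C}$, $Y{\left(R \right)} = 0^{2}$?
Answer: $- \frac{1}{9906} \approx -0.00010095$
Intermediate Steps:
$Y{\left(R \right)} = 0$
$E{\left(B,v \right)} = 2 B$ ($E{\left(B,v \right)} = 2 \left(\frac{5}{5} B + 0\right) = 2 \left(5 \cdot \frac{1}{5} B + 0\right) = 2 \left(1 B + 0\right) = 2 \left(B + 0\right) = 2 B$)
$\frac{1}{-9746 + E{\left(-80,\left(-5\right) 2 \right)}} = \frac{1}{-9746 + 2 \left(-80\right)} = \frac{1}{-9746 - 160} = \frac{1}{-9906} = - \frac{1}{9906}$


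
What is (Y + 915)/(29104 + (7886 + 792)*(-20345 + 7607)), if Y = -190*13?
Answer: 311/22102252 ≈ 1.4071e-5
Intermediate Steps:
Y = -2470
(Y + 915)/(29104 + (7886 + 792)*(-20345 + 7607)) = (-2470 + 915)/(29104 + (7886 + 792)*(-20345 + 7607)) = -1555/(29104 + 8678*(-12738)) = -1555/(29104 - 110540364) = -1555/(-110511260) = -1555*(-1/110511260) = 311/22102252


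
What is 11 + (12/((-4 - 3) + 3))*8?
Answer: -13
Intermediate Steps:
11 + (12/((-4 - 3) + 3))*8 = 11 + (12/(-7 + 3))*8 = 11 + (12/(-4))*8 = 11 + (12*(-¼))*8 = 11 - 3*8 = 11 - 24 = -13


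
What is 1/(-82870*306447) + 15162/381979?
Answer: 385042975556201/9700457123459310 ≈ 0.039693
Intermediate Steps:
1/(-82870*306447) + 15162/381979 = -1/82870*1/306447 + 15162*(1/381979) = -1/25395262890 + 15162/381979 = 385042975556201/9700457123459310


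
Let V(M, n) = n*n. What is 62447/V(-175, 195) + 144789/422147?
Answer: 31867415434/16052139675 ≈ 1.9852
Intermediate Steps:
V(M, n) = n**2
62447/V(-175, 195) + 144789/422147 = 62447/(195**2) + 144789/422147 = 62447/38025 + 144789*(1/422147) = 62447*(1/38025) + 144789/422147 = 62447/38025 + 144789/422147 = 31867415434/16052139675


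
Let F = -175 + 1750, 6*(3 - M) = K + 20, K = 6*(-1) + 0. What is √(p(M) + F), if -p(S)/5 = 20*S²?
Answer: 5*√551/3 ≈ 39.122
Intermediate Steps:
K = -6 (K = -6 + 0 = -6)
M = ⅔ (M = 3 - (-6 + 20)/6 = 3 - ⅙*14 = 3 - 7/3 = ⅔ ≈ 0.66667)
F = 1575
p(S) = -100*S²
√(p(M) + F) = √(-100*(⅔)² + 1575) = √(-100*4/9 + 1575) = √(-400/9 + 1575) = √(13775/9) = 5*√551/3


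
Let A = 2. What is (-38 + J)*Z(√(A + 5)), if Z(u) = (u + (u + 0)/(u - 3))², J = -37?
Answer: -1050 - 525*√7/2 ≈ -1744.5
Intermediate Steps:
Z(u) = (u + u/(-3 + u))²
(-38 + J)*Z(√(A + 5)) = (-38 - 37)*((√(2 + 5))²*(-2 + √(2 + 5))²/(-3 + √(2 + 5))²) = -75*(√7)²*(-2 + √7)²/(-3 + √7)² = -525*(-2 + √7)²/(-3 + √7)²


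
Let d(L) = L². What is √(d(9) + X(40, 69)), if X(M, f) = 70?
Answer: √151 ≈ 12.288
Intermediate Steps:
√(d(9) + X(40, 69)) = √(9² + 70) = √(81 + 70) = √151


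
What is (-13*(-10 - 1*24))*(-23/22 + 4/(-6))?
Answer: -24973/33 ≈ -756.76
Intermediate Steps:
(-13*(-10 - 1*24))*(-23/22 + 4/(-6)) = (-13*(-10 - 24))*(-23*1/22 + 4*(-⅙)) = (-13*(-34))*(-23/22 - ⅔) = 442*(-113/66) = -24973/33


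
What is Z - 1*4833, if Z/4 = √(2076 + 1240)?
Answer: -4833 + 8*√829 ≈ -4602.7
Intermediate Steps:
Z = 8*√829 (Z = 4*√(2076 + 1240) = 4*√3316 = 4*(2*√829) = 8*√829 ≈ 230.34)
Z - 1*4833 = 8*√829 - 1*4833 = 8*√829 - 4833 = -4833 + 8*√829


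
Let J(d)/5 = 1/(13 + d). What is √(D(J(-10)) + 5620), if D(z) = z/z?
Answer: √5621 ≈ 74.973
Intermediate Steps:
J(d) = 5/(13 + d)
D(z) = 1
√(D(J(-10)) + 5620) = √(1 + 5620) = √5621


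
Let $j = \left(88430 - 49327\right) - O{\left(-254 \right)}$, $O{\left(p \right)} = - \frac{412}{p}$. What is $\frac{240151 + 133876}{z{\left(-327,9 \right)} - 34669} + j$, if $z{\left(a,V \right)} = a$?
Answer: $\frac{173738260071}{4444492} \approx 39091.0$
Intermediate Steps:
$j = \frac{4965875}{127}$ ($j = \left(88430 - 49327\right) - - \frac{412}{-254} = 39103 - \left(-412\right) \left(- \frac{1}{254}\right) = 39103 - \frac{206}{127} = \frac{4965875}{127} \approx 39101.0$)
$\frac{240151 + 133876}{z{\left(-327,9 \right)} - 34669} + j = \frac{240151 + 133876}{-327 - 34669} + \frac{4965875}{127} = \frac{374027}{-34996} + \frac{4965875}{127} = 374027 \left(- \frac{1}{34996}\right) + \frac{4965875}{127} = - \frac{374027}{34996} + \frac{4965875}{127} = \frac{173738260071}{4444492}$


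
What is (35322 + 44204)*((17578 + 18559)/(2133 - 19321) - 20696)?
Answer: -14146044520555/8594 ≈ -1.6460e+9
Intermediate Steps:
(35322 + 44204)*((17578 + 18559)/(2133 - 19321) - 20696) = 79526*(36137/(-17188) - 20696) = 79526*(36137*(-1/17188) - 20696) = 79526*(-36137/17188 - 20696) = 79526*(-355758985/17188) = -14146044520555/8594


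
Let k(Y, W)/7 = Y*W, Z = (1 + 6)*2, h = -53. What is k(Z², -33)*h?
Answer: 2399628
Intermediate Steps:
Z = 14 (Z = 7*2 = 14)
k(Y, W) = 7*W*Y (k(Y, W) = 7*(Y*W) = 7*(W*Y) = 7*W*Y)
k(Z², -33)*h = (7*(-33)*14²)*(-53) = (7*(-33)*196)*(-53) = -45276*(-53) = 2399628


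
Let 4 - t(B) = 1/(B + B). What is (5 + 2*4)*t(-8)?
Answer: 845/16 ≈ 52.813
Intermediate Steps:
t(B) = 4 - 1/(2*B) (t(B) = 4 - 1/(B + B) = 4 - 1/(2*B))
(5 + 2*4)*t(-8) = (5 + 2*4)*(4 - 1/2/(-8)) = (5 + 8)*(4 - 1/2*(-1/8)) = 13*(4 + 1/16) = 13*(65/16) = 845/16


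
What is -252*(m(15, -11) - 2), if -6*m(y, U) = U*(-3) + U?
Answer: 1428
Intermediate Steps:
m(y, U) = U/3 (m(y, U) = -(U*(-3) + U)/6 = -(-3*U + U)/6 = -(-1)*U/3 = U/3)
-252*(m(15, -11) - 2) = -252*((1/3)*(-11) - 2) = -252*(-11/3 - 2) = -252*(-17/3) = 1428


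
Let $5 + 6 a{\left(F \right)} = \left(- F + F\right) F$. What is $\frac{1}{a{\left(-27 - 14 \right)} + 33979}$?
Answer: $\frac{6}{203869} \approx 2.9431 \cdot 10^{-5}$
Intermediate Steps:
$a{\left(F \right)} = - \frac{5}{6}$ ($a{\left(F \right)} = - \frac{5}{6} + \frac{\left(- F + F\right) F}{6} = - \frac{5}{6} + \frac{0 F}{6} = - \frac{5}{6} + \frac{1}{6} \cdot 0 = - \frac{5}{6} + 0 = - \frac{5}{6}$)
$\frac{1}{a{\left(-27 - 14 \right)} + 33979} = \frac{1}{- \frac{5}{6} + 33979} = \frac{1}{\frac{203869}{6}} = \frac{6}{203869}$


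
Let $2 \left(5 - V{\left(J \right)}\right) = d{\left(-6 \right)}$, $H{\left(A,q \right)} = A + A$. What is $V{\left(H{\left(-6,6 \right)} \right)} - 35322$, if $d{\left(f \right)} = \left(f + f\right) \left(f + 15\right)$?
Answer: $-35263$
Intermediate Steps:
$H{\left(A,q \right)} = 2 A$
$d{\left(f \right)} = 2 f \left(15 + f\right)$
$V{\left(J \right)} = 59$ ($V{\left(J \right)} = 5 - \frac{2 \left(-6\right) \left(15 - 6\right)}{2} = 5 - \frac{2 \left(-6\right) 9}{2} = 5 - -54 = 5 + 54 = 59$)
$V{\left(H{\left(-6,6 \right)} \right)} - 35322 = 59 - 35322 = -35263$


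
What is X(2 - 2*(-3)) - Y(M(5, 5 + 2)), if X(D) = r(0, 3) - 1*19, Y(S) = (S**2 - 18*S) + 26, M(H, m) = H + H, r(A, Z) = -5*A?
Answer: 35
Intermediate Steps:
M(H, m) = 2*H
Y(S) = 26 + S**2 - 18*S
X(D) = -19 (X(D) = -5*0 - 1*19 = 0 - 19 = -19)
X(2 - 2*(-3)) - Y(M(5, 5 + 2)) = -19 - (26 + (2*5)**2 - 36*5) = -19 - (26 + 10**2 - 18*10) = -19 - (26 + 100 - 180) = -19 - 1*(-54) = -19 + 54 = 35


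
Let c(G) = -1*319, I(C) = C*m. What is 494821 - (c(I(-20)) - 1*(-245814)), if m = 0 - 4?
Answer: 249326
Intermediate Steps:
m = -4
I(C) = -4*C (I(C) = C*(-4) = -4*C)
c(G) = -319
494821 - (c(I(-20)) - 1*(-245814)) = 494821 - (-319 - 1*(-245814)) = 494821 - (-319 + 245814) = 494821 - 1*245495 = 494821 - 245495 = 249326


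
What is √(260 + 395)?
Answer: √655 ≈ 25.593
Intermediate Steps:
√(260 + 395) = √655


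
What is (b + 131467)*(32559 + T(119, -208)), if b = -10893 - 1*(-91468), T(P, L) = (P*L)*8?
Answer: -35083833194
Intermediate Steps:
T(P, L) = 8*L*P (T(P, L) = (L*P)*8 = 8*L*P)
b = 80575 (b = -10893 + 91468 = 80575)
(b + 131467)*(32559 + T(119, -208)) = (80575 + 131467)*(32559 + 8*(-208)*119) = 212042*(32559 - 198016) = 212042*(-165457) = -35083833194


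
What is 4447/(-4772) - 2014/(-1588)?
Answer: 637243/1894484 ≈ 0.33637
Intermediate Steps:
4447/(-4772) - 2014/(-1588) = 4447*(-1/4772) - 2014*(-1/1588) = -4447/4772 + 1007/794 = 637243/1894484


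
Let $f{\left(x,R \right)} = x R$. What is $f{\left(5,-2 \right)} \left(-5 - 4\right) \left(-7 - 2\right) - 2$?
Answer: $-812$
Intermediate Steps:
$f{\left(x,R \right)} = R x$
$f{\left(5,-2 \right)} \left(-5 - 4\right) \left(-7 - 2\right) - 2 = \left(-2\right) 5 \left(-5 - 4\right) \left(-7 - 2\right) - 2 = - 10 \left(\left(-9\right) \left(-9\right)\right) - 2 = \left(-10\right) 81 - 2 = -810 - 2 = -812$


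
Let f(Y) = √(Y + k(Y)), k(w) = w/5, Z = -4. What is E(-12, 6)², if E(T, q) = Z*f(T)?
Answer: -1152/5 ≈ -230.40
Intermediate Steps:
k(w) = w/5 (k(w) = w*(⅕) = w/5)
f(Y) = √30*√Y/5 (f(Y) = √(Y + Y/5) = √(6*Y/5) = √30*√Y/5)
E(T, q) = -4*√30*√T/5
E(-12, 6)² = (-4*√30*√(-12)/5)² = (-4*√30*2*I*√3/5)² = (-24*I*√10/5)² = -1152/5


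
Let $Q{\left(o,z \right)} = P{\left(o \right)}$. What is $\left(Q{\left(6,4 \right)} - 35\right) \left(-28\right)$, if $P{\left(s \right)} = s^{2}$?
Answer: $-28$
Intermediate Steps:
$Q{\left(o,z \right)} = o^{2}$
$\left(Q{\left(6,4 \right)} - 35\right) \left(-28\right) = \left(6^{2} - 35\right) \left(-28\right) = \left(36 - 35\right) \left(-28\right) = 1 \left(-28\right) = -28$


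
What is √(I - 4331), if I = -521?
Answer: 2*I*√1213 ≈ 69.656*I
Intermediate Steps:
√(I - 4331) = √(-521 - 4331) = √(-4852) = 2*I*√1213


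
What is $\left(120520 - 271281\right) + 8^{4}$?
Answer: $-146665$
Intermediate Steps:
$\left(120520 - 271281\right) + 8^{4} = -150761 + 4096 = -146665$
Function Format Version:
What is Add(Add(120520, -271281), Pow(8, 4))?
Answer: -146665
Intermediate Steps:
Add(Add(120520, -271281), Pow(8, 4)) = Add(-150761, 4096) = -146665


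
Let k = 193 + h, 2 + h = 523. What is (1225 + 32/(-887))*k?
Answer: 775791702/887 ≈ 8.7462e+5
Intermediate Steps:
h = 521 (h = -2 + 523 = 521)
k = 714 (k = 193 + 521 = 714)
(1225 + 32/(-887))*k = (1225 + 32/(-887))*714 = (1225 + 32*(-1/887))*714 = (1225 - 32/887)*714 = (1086543/887)*714 = 775791702/887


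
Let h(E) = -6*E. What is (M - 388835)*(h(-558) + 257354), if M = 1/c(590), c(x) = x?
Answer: -29904168209799/295 ≈ -1.0137e+11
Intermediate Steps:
M = 1/590 ≈ 0.0016949
(M - 388835)*(h(-558) + 257354) = (1/590 - 388835)*(-6*(-558) + 257354) = -229412649*(3348 + 257354)/590 = -229412649/590*260702 = -29904168209799/295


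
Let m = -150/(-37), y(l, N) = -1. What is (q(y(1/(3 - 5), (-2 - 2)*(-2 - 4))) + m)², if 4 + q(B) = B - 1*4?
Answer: 33489/1369 ≈ 24.462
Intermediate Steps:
q(B) = -8 + B (q(B) = -4 + (B - 1*4) = -4 + (B - 4) = -4 + (-4 + B) = -8 + B)
m = 150/37 (m = -150*(-1/37) = 150/37 ≈ 4.0541)
(q(y(1/(3 - 5), (-2 - 2)*(-2 - 4))) + m)² = ((-8 - 1) + 150/37)² = (-9 + 150/37)² = (-183/37)² = 33489/1369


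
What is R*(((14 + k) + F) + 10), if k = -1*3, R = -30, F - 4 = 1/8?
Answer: -3015/4 ≈ -753.75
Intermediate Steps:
F = 33/8 (F = 4 + 1/8 = 4 + ⅛ = 33/8 ≈ 4.1250)
k = -3
R*(((14 + k) + F) + 10) = -30*(((14 - 3) + 33/8) + 10) = -30*((11 + 33/8) + 10) = -30*(121/8 + 10) = -30*201/8 = -3015/4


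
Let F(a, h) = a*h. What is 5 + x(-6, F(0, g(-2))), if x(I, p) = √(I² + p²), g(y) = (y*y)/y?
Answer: 11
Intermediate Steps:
g(y) = y (g(y) = y²/y = y)
5 + x(-6, F(0, g(-2))) = 5 + √((-6)² + (0*(-2))²) = 5 + √(36 + 0²) = 5 + √(36 + 0) = 5 + √36 = 5 + 6 = 11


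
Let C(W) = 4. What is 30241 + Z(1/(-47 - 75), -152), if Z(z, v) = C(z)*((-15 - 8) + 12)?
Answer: 30197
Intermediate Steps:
Z(z, v) = -44 (Z(z, v) = 4*((-15 - 8) + 12) = 4*(-23 + 12) = 4*(-11) = -44)
30241 + Z(1/(-47 - 75), -152) = 30241 - 44 = 30197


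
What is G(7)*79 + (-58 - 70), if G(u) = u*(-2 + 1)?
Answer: -681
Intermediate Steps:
G(u) = -u (G(u) = u*(-1) = -u)
G(7)*79 + (-58 - 70) = -1*7*79 + (-58 - 70) = -7*79 - 128 = -553 - 128 = -681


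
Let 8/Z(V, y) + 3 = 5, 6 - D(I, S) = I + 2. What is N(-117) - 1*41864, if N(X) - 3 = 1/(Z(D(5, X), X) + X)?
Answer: -4730294/113 ≈ -41861.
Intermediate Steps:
D(I, S) = 4 - I (D(I, S) = 6 - (I + 2) = 6 - (2 + I) = 6 + (-2 - I) = 4 - I)
Z(V, y) = 4 (Z(V, y) = 8/(-3 + 5) = 8/2 = 8*(1/2) = 4)
N(X) = 3 + 1/(4 + X)
N(-117) - 1*41864 = (13 + 3*(-117))/(4 - 117) - 1*41864 = (13 - 351)/(-113) - 41864 = -1/113*(-338) - 41864 = 338/113 - 41864 = -4730294/113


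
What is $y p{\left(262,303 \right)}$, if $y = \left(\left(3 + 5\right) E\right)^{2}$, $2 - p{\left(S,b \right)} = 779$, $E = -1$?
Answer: $-49728$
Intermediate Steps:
$p{\left(S,b \right)} = -777$ ($p{\left(S,b \right)} = 2 - 779 = -777$)
$y = 64$ ($y = \left(\left(3 + 5\right) \left(-1\right)\right)^{2} = \left(8 \left(-1\right)\right)^{2} = \left(-8\right)^{2} = 64$)
$y p{\left(262,303 \right)} = 64 \left(-777\right) = -49728$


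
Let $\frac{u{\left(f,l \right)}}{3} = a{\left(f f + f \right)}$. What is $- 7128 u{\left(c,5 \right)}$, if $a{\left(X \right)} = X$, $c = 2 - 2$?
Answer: $0$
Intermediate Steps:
$c = 0$
$u{\left(f,l \right)} = 3 f + 3 f^{2}$ ($u{\left(f,l \right)} = 3 \left(f f + f\right) = 3 \left(f^{2} + f\right) = 3 \left(f + f^{2}\right) = 3 f + 3 f^{2}$)
$- 7128 u{\left(c,5 \right)} = - 7128 \cdot 3 \cdot 0 \left(1 + 0\right) = - 7128 \cdot 3 \cdot 0 \cdot 1 = \left(-7128\right) 0 = 0$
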